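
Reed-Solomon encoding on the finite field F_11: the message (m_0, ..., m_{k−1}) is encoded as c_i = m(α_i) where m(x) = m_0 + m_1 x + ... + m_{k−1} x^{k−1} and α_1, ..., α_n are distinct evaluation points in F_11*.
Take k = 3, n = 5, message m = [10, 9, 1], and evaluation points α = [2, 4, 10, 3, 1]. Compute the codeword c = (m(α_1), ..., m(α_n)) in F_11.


c = [10, 7, 2, 2, 9]

Message polynomial: m(x) = 10 + 9·x + 1·x^2 (mod 11).
For each evaluation point α_i, compute m(α_i) mod 11:
  α_1 = 2: Horner steps 1 → 0 → 10, so m(2) = 10.
  α_2 = 4: Horner steps 1 → 2 → 7, so m(4) = 7.
  α_3 = 10: Horner steps 1 → 8 → 2, so m(10) = 2.
  α_4 = 3: Horner steps 1 → 1 → 2, so m(3) = 2.
  α_5 = 1: Horner steps 1 → 10 → 9, so m(1) = 9.
Codeword c = [10, 7, 2, 2, 9] ∈ F_11^5.


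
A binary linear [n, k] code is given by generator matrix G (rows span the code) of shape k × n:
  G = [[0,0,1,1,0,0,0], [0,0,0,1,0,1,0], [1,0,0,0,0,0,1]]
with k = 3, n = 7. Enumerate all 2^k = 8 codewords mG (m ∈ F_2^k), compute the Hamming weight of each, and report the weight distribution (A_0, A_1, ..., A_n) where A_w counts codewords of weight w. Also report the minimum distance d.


Weight distribution: A_0 = 1, A_2 = 4, A_4 = 3. Minimum distance d = 2.

Enumerate all 2^3 = 8 messages m ∈ F_2^3.
For each, compute codeword c = mG in F_2^7, then tally its weight.
  m = 000 → c = 0000000, weight = 0.
  m = 100 → c = 0011000, weight = 2.
  m = 010 → c = 0001010, weight = 2.
  m = 110 → c = 0010010, weight = 2.
  m = 001 → c = 1000001, weight = 2.
  m = 101 → c = 1011001, weight = 4.
  m = 011 → c = 1001011, weight = 4.
  m = 111 → c = 1010011, weight = 4.
Tally weights:
  weight 0: 1 codewords.
  weight 2: 4 codewords.
  weight 4: 3 codewords.
Minimum distance d = smallest w > 0 with A_w > 0 = 2.
Sanity: Σ A_w = 8 = 2^3 = 8 ✓.


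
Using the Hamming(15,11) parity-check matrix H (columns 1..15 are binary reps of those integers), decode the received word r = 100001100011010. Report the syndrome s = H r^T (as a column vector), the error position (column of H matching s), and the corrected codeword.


s = (1, 0, 0, 1)^T, error position = 9, corrected codeword c = 100001101011010

Compute s = H r^T mod 2 one row at a time:
  s_1 = 0 + 0 + 0 + 1 + 1 + 0 + 1 + 0 = 3 ≡ 1 (mod 2).
  s_2 = 0 + 0 + 1 + 1 + 1 + 0 + 1 + 0 = 4 ≡ 0 (mod 2).
  s_3 = 0 + 0 + 1 + 1 + 0 + 1 + 1 + 0 = 4 ≡ 0 (mod 2).
  s_4 = 1 + 0 + 0 + 1 + 0 + 1 + 0 + 0 = 3 ≡ 1 (mod 2).
s = (1, 0, 0, 1)^T — this equals column 9 of H (binary 1001), so error is at position 9.
Correct: flip bit 9 of r = 100001100011010 to get c = 100001101011010.


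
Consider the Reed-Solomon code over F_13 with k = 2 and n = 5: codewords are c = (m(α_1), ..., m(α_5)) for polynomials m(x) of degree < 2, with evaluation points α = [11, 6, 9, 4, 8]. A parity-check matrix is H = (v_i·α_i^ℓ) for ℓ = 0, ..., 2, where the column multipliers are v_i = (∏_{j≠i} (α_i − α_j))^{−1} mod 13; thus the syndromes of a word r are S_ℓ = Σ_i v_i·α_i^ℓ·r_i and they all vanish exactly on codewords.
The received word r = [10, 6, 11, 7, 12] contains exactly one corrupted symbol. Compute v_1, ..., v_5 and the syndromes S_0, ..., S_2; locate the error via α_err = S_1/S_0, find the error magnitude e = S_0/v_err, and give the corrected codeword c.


S = (3, 11, 10), error at position 5, error magnitude e = 7, c = [10, 6, 11, 7, 5].

Step 1: column multipliers v_i = (∏_{j≠i}(α_i − α_j))^{−1} mod 13.
  i = 1 (α = 11): (11−6)(11−9)(11−4)(11−8) = 5·2·7·3 = 210 ≡ 2, so v_1 = 2^{−1} = 7 (mod 13).
  i = 2 (α = 6): (6−11)(6−9)(6−4)(6−8) = (−5)·(−3)·2·(−2) = −60 ≡ 5, so v_2 = 5^{−1} = 8 (mod 13).
  i = 3 (α = 9): (9−11)(9−6)(9−4)(9−8) = (−2)·3·5·1 = −30 ≡ 9, so v_3 = 9^{−1} = 3 (mod 13).
  i = 4 (α = 4): (4−11)(4−6)(4−9)(4−8) = (−7)·(−2)·(−5)·(−4) = 280 ≡ 7, so v_4 = 7^{−1} = 2 (mod 13).
  i = 5 (α = 8): (8−11)(8−6)(8−9)(8−4) = (−3)·2·(−1)·4 = 24 ≡ 11, so v_5 = 11^{−1} = 6 (mod 13).
  v = [7, 8, 3, 2, 6].
Step 2: syndromes of r = [10, 6, 11, 7, 12] (all sums mod 13).
  S_0 = Σ v_i r_i = 7·10 + 8·6 + 3·11 + 2·7 + 6·12 = 237 ≡ 3.
  S_1 = Σ v_i α_i r_i = 7·11·10 + 8·6·6 + 3·9·11 + 2·4·7 + 6·8·12 = 1987 ≡ 11.
  α_i^2 mod 13 = [4, 10, 3, 3, 12].
  S_2 = Σ v_i α_i^2 r_i = 7·4·10 + 8·10·6 + 3·3·11 + 2·3·7 + 6·12·12 = 1765 ≡ 10.
  S = (3, 11, 10) ≠ 0, so r is not a codeword (an error is present).
Step 3: locate the error. For a single error e at position i, S_ℓ = v_i·e·α_i^ℓ, so α_err = S_1/S_0.
  S_0^{−1} = 3^{−1} = 9 (mod 13), so α_err = 11·9 = 99 ≡ 8 = α_5. Error position i = 5.
  Consistency check: S_2/S_1 = 10·6 = 60 ≡ 8 = α_err ✓ (single-error assumption holds).
Step 4: error magnitude e = S_0/v_5 = S_0·∏_{j≠5}(α_5 − α_j) = 3·11 = 33 ≡ 7 (mod 13).
Step 5: correct position 5: c_5 = r_5 − e = 12 − 7 ≡ 5 (mod 13). Hence c = [10, 6, 11, 7, 5].
  Check: interpolating c through the α_i gives m(x) = 9 + 6·x (degree < 2) with m(α_i) = c_i for every i, so c is indeed a codeword.


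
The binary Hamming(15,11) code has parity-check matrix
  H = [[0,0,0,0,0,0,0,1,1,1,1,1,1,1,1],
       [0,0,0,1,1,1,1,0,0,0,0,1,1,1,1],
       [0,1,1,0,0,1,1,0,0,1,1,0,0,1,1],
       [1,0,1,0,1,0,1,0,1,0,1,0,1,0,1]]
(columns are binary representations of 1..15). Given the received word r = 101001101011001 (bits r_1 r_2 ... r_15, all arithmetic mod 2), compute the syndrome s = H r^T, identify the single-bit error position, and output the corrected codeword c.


s = (0, 0, 1, 0)^T, error position = 2, corrected codeword c = 111001101011001

Compute s = H r^T mod 2 one row at a time:
  s_1 = 0 + 1 + 0 + 1 + 1 + 0 + 0 + 1 = 4 ≡ 0 (mod 2).
  s_2 = 0 + 0 + 1 + 1 + 1 + 0 + 0 + 1 = 4 ≡ 0 (mod 2).
  s_3 = 0 + 1 + 1 + 1 + 0 + 1 + 0 + 1 = 5 ≡ 1 (mod 2).
  s_4 = 1 + 1 + 0 + 1 + 1 + 1 + 0 + 1 = 6 ≡ 0 (mod 2).
s = (0, 0, 1, 0)^T — this equals column 2 of H (binary 0010), so error is at position 2.
Correct: flip bit 2 of r = 101001101011001 to get c = 111001101011001.


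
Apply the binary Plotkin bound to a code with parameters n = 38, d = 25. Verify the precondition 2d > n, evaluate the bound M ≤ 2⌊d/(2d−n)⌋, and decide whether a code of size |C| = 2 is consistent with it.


Plotkin bound M ≤ 4; given |C| = 2 ≤ bound (satisfied).

Check applicability: 2d = 50, n = 38.
2d − n = 12 > 0, so Plotkin applies.
Compute d/(2d−n) = 25/12 ≈ 2.0833.
⌊d/(2d−n)⌋ = 2.
Plotkin bound: M ≤ 2·2 = 4.
Given |C| = 2, check: satisfied.
This |C| is below the Plotkin bound.


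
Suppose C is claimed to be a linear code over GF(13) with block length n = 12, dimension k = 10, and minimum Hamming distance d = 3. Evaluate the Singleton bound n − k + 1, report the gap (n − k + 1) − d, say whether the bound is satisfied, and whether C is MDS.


Singleton RHS = n − k + 1 = 3, slack = 0, bound satisfied, MDS.

Singleton bound: d ≤ n − k + 1.
Here n = 12, k = 10, so n − k + 1 = 3.
Given d = 3, check d ≤ 3: YES.
Slack = (n − k + 1) − d = 0.
The code is MDS (slack = 0).
Description: the claimed parameters are [12, 10, 3]_13; such a code would be MDS (meets Singleton bound).


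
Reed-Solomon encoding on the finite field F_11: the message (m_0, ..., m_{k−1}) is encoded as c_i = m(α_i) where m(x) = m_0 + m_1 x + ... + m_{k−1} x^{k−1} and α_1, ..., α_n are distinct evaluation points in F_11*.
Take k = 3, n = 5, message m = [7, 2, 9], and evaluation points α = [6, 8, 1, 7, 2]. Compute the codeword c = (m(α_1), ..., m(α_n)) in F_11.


c = [2, 5, 7, 0, 3]

Message polynomial: m(x) = 7 + 2·x + 9·x^2 (mod 11).
For each evaluation point α_i, compute m(α_i) mod 11:
  α_1 = 6: Horner steps 9 → 1 → 2, so m(6) = 2.
  α_2 = 8: Horner steps 9 → 8 → 5, so m(8) = 5.
  α_3 = 1: Horner steps 9 → 0 → 7, so m(1) = 7.
  α_4 = 7: Horner steps 9 → 10 → 0, so m(7) = 0.
  α_5 = 2: Horner steps 9 → 9 → 3, so m(2) = 3.
Codeword c = [2, 5, 7, 0, 3] ∈ F_11^5.


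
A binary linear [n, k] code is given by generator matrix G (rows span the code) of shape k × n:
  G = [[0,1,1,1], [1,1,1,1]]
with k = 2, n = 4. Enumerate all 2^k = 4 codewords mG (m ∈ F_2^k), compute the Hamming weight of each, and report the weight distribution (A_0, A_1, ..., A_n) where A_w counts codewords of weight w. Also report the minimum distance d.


Weight distribution: A_0 = 1, A_1 = 1, A_3 = 1, A_4 = 1. Minimum distance d = 1.

Enumerate all 2^2 = 4 messages m ∈ F_2^2.
For each, compute codeword c = mG in F_2^4, then tally its weight.
  m = 00 → c = 0000, weight = 0.
  m = 10 → c = 0111, weight = 3.
  m = 01 → c = 1111, weight = 4.
  m = 11 → c = 1000, weight = 1.
Tally weights:
  weight 0: 1 codewords.
  weight 1: 1 codewords.
  weight 3: 1 codewords.
  weight 4: 1 codewords.
Minimum distance d = smallest w > 0 with A_w > 0 = 1.
Sanity: Σ A_w = 4 = 2^2 = 4 ✓.


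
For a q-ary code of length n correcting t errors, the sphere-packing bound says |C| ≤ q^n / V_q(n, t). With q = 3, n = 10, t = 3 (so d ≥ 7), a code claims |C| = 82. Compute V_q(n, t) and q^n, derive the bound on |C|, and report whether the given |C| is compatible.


V_q(n, t) = 1161, q^n = 59049, Hamming bound = 50, |C| = 82 > bound (violated).

Step 1: Compute V_q(n, t) = Σ_{j=0}^3 C(n, j) (q−1)^j.
  j = 0: C(10,0)·(2)^0 = 1·1 = 1.
  j = 1: C(10,1)·(2)^1 = 10·2 = 20.
  j = 2: C(10,2)·(2)^2 = 45·4 = 180.
  j = 3: C(10,3)·(2)^3 = 120·8 = 960.
  V_q(n, t) = 1 + 20 + 180 + 960 = 1161.
Step 2: q^n = 3^10 = 59049.
Step 3: Hamming bound ⌊q^n / V_q(n,t)⌋ = ⌊59049/1161⌋ = 50.
Step 4: Compare |C| = 82 to 50: violated.
The claimed |C| lies above the Hamming bound, so no 3-ary code of length 10 with d ≥ 7 can have 82 codewords.


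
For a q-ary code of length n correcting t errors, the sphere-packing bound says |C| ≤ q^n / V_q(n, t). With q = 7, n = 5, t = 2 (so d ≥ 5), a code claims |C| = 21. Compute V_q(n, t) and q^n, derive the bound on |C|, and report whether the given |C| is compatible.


V_q(n, t) = 391, q^n = 16807, Hamming bound = 42, |C| = 21 ≤ bound (satisfied).

Step 1: Compute V_q(n, t) = Σ_{j=0}^2 C(n, j) (q−1)^j.
  j = 0: C(5,0)·(6)^0 = 1·1 = 1.
  j = 1: C(5,1)·(6)^1 = 5·6 = 30.
  j = 2: C(5,2)·(6)^2 = 10·36 = 360.
  V_q(n, t) = 1 + 30 + 360 = 391.
Step 2: q^n = 7^5 = 16807.
Step 3: Hamming bound ⌊q^n / V_q(n,t)⌋ = ⌊16807/391⌋ = 42.
Step 4: Compare |C| = 21 to 42: satisfied.
The claimed |C| lies below the Hamming bound.


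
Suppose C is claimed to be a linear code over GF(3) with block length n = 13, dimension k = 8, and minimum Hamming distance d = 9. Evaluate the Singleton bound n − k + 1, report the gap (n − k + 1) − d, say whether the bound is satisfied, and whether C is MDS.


Singleton RHS = n − k + 1 = 6, slack = -3, bound violated (no such code; not MDS).

Singleton bound: d ≤ n − k + 1.
Here n = 13, k = 8, so n − k + 1 = 6.
Given d = 9, check d ≤ 6: NO.
Slack = (n − k + 1) − d = -3.
The slack is negative: d = 9 exceeds n − k + 1 = 6 by 3, so the Singleton bound is violated and no linear [13, 8, 9]_3 code can exist. In particular it is not MDS (MDS requires d = n − k + 1 exactly).
Description: the claimed parameters are [13, 8, 9]_3; such a code would be impossible (violates the Singleton bound).


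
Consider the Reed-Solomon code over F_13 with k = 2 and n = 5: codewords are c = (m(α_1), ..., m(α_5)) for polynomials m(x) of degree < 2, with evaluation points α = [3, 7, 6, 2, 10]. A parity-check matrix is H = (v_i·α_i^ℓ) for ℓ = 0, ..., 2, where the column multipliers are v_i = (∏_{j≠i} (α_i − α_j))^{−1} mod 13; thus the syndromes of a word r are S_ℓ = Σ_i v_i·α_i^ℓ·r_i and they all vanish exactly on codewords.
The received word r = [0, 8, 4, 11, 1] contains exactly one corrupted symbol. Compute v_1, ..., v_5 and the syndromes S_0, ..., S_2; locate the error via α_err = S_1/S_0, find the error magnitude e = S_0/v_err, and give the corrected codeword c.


S = (7, 3, 5), error at position 3, error magnitude e = 11, c = [0, 8, 6, 11, 1].

Step 1: column multipliers v_i = (∏_{j≠i}(α_i − α_j))^{−1} mod 13.
  i = 1 (α = 3): (3−7)(3−6)(3−2)(3−10) = (−4)·(−3)·1·(−7) = −84 ≡ 7, so v_1 = 7^{−1} = 2 (mod 13).
  i = 2 (α = 7): (7−3)(7−6)(7−2)(7−10) = 4·1·5·(−3) = −60 ≡ 5, so v_2 = 5^{−1} = 8 (mod 13).
  i = 3 (α = 6): (6−3)(6−7)(6−2)(6−10) = 3·(−1)·4·(−4) = 48 ≡ 9, so v_3 = 9^{−1} = 3 (mod 13).
  i = 4 (α = 2): (2−3)(2−7)(2−6)(2−10) = (−1)·(−5)·(−4)·(−8) = 160 ≡ 4, so v_4 = 4^{−1} = 10 (mod 13).
  i = 5 (α = 10): (10−3)(10−7)(10−6)(10−2) = 7·3·4·8 = 672 ≡ 9, so v_5 = 9^{−1} = 3 (mod 13).
  v = [2, 8, 3, 10, 3].
Step 2: syndromes of r = [0, 8, 4, 11, 1] (all sums mod 13).
  S_0 = Σ v_i r_i = 2·0 + 8·8 + 3·4 + 10·11 + 3·1 = 189 ≡ 7.
  S_1 = Σ v_i α_i r_i = 2·3·0 + 8·7·8 + 3·6·4 + 10·2·11 + 3·10·1 = 770 ≡ 3.
  α_i^2 mod 13 = [9, 10, 10, 4, 9].
  S_2 = Σ v_i α_i^2 r_i = 2·9·0 + 8·10·8 + 3·10·4 + 10·4·11 + 3·9·1 = 1227 ≡ 5.
  S = (7, 3, 5) ≠ 0, so r is not a codeword (an error is present).
Step 3: locate the error. For a single error e at position i, S_ℓ = v_i·e·α_i^ℓ, so α_err = S_1/S_0.
  S_0^{−1} = 7^{−1} = 2 (mod 13), so α_err = 3·2 = 6 ≡ 6 = α_3. Error position i = 3.
  Consistency check: S_2/S_1 = 5·9 = 45 ≡ 6 = α_err ✓ (single-error assumption holds).
Step 4: error magnitude e = S_0/v_3 = S_0·∏_{j≠3}(α_3 − α_j) = 7·9 = 63 ≡ 11 (mod 13).
Step 5: correct position 3: c_3 = r_3 − e = 4 − 11 ≡ 6 (mod 13). Hence c = [0, 8, 6, 11, 1].
  Check: interpolating c through the α_i gives m(x) = 7 + 2·x (degree < 2) with m(α_i) = c_i for every i, so c is indeed a codeword.


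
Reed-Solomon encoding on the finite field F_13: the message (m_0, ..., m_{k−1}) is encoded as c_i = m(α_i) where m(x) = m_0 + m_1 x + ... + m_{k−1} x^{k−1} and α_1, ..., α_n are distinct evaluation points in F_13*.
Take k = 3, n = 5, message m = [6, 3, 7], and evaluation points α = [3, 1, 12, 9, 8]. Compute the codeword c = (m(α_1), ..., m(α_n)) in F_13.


c = [0, 3, 10, 2, 10]

Message polynomial: m(x) = 6 + 3·x + 7·x^2 (mod 13).
For each evaluation point α_i, compute m(α_i) mod 13:
  α_1 = 3: Horner steps 7 → 11 → 0, so m(3) = 0.
  α_2 = 1: Horner steps 7 → 10 → 3, so m(1) = 3.
  α_3 = 12: Horner steps 7 → 9 → 10, so m(12) = 10.
  α_4 = 9: Horner steps 7 → 1 → 2, so m(9) = 2.
  α_5 = 8: Horner steps 7 → 7 → 10, so m(8) = 10.
Codeword c = [0, 3, 10, 2, 10] ∈ F_13^5.


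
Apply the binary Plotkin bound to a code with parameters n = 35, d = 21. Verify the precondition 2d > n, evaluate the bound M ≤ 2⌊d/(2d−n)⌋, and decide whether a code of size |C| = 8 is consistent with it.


Plotkin bound M ≤ 6; given |C| = 8 > bound (violated).

Check applicability: 2d = 42, n = 35.
2d − n = 7 > 0, so Plotkin applies.
Compute d/(2d−n) = 21/7 ≈ 3.0000.
⌊d/(2d−n)⌋ = 3.
Plotkin bound: M ≤ 2·3 = 6.
Given |C| = 8, check: VIOLATED.
This |C| is above the Plotkin bound, so no binary code with n = 35, d = 21 and 8 codewords exists.


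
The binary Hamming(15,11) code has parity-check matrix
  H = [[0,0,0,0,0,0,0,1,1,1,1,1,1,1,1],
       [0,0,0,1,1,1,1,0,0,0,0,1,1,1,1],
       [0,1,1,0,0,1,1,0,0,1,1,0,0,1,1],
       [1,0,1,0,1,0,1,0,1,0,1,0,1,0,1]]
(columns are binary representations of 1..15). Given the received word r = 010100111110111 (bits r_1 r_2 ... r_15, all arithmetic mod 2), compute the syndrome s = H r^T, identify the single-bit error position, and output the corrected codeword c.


s = (1, 1, 0, 1)^T, error position = 13, corrected codeword c = 010100111110011

Compute s = H r^T mod 2 one row at a time:
  s_1 = 1 + 1 + 1 + 1 + 0 + 1 + 1 + 1 = 7 ≡ 1 (mod 2).
  s_2 = 1 + 0 + 0 + 1 + 0 + 1 + 1 + 1 = 5 ≡ 1 (mod 2).
  s_3 = 1 + 0 + 0 + 1 + 1 + 1 + 1 + 1 = 6 ≡ 0 (mod 2).
  s_4 = 0 + 0 + 0 + 1 + 1 + 1 + 1 + 1 = 5 ≡ 1 (mod 2).
s = (1, 1, 0, 1)^T — this equals column 13 of H (binary 1101), so error is at position 13.
Correct: flip bit 13 of r = 010100111110111 to get c = 010100111110011.


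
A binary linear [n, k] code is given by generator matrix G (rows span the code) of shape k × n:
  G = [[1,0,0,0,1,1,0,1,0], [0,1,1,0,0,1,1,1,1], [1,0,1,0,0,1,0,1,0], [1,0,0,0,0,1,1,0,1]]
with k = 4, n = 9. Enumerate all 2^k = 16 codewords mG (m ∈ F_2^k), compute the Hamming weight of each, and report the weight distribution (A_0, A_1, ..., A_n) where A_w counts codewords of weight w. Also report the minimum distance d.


Weight distribution: A_0 = 1, A_2 = 2, A_4 = 9, A_6 = 4. Minimum distance d = 2.

Enumerate all 2^4 = 16 messages m ∈ F_2^4.
For each, compute codeword c = mG in F_2^9, then tally its weight.
  m = 0000 → c = 000000000, weight = 0.
  m = 1000 → c = 100011010, weight = 4.
  m = 0100 → c = 011001111, weight = 6.
  m = 1100 → c = 111010101, weight = 6.
  m = 0010 → c = 101001010, weight = 4.
  m = 1010 → c = 001010000, weight = 2.
  m = 0110 → c = 110000101, weight = 4.
  m = 1110 → c = 010011111, weight = 6.
  m = 0001 → c = 100001101, weight = 4.
  m = 1001 → c = 000010111, weight = 4.
  m = 0101 → c = 111000010, weight = 4.
  m = 1101 → c = 011011000, weight = 4.
  m = 0011 → c = 001000111, weight = 4.
  m = 1011 → c = 101011101, weight = 6.
  m = 0111 → c = 010001000, weight = 2.
  m = 1111 → c = 110010010, weight = 4.
Tally weights:
  weight 0: 1 codewords.
  weight 2: 2 codewords.
  weight 4: 9 codewords.
  weight 6: 4 codewords.
Minimum distance d = smallest w > 0 with A_w > 0 = 2.
Sanity: Σ A_w = 16 = 2^4 = 16 ✓.


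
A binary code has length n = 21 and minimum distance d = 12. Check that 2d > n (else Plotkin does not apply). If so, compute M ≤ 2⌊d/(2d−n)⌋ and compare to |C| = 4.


Plotkin bound M ≤ 8; given |C| = 4 ≤ bound (satisfied).

Check applicability: 2d = 24, n = 21.
2d − n = 3 > 0, so Plotkin applies.
Compute d/(2d−n) = 12/3 ≈ 4.0000.
⌊d/(2d−n)⌋ = 4.
Plotkin bound: M ≤ 2·4 = 8.
Given |C| = 4, check: satisfied.
This |C| is below the Plotkin bound.


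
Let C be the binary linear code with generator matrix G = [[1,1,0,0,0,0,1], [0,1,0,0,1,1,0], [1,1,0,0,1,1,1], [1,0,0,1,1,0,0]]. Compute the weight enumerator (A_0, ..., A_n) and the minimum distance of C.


Weight distribution: A_0 = 1, A_1 = 1, A_2 = 2, A_3 = 6, A_4 = 5, A_5 = 1. Minimum distance d = 1.

Enumerate all 2^4 = 16 messages m ∈ F_2^4.
For each, compute codeword c = mG in F_2^7, then tally its weight.
  m = 0000 → c = 0000000, weight = 0.
  m = 1000 → c = 1100001, weight = 3.
  m = 0100 → c = 0100110, weight = 3.
  m = 1100 → c = 1000111, weight = 4.
  m = 0010 → c = 1100111, weight = 5.
  m = 1010 → c = 0000110, weight = 2.
  m = 0110 → c = 1000001, weight = 2.
  m = 1110 → c = 0100000, weight = 1.
  m = 0001 → c = 1001100, weight = 3.
  m = 1001 → c = 0101101, weight = 4.
  m = 0101 → c = 1101010, weight = 4.
  m = 1101 → c = 0001011, weight = 3.
  m = 0011 → c = 0101011, weight = 4.
  m = 1011 → c = 1001010, weight = 3.
  m = 0111 → c = 0001101, weight = 3.
  m = 1111 → c = 1101100, weight = 4.
Tally weights:
  weight 0: 1 codewords.
  weight 1: 1 codewords.
  weight 2: 2 codewords.
  weight 3: 6 codewords.
  weight 4: 5 codewords.
  weight 5: 1 codewords.
Minimum distance d = smallest w > 0 with A_w > 0 = 1.
Sanity: Σ A_w = 16 = 2^4 = 16 ✓.


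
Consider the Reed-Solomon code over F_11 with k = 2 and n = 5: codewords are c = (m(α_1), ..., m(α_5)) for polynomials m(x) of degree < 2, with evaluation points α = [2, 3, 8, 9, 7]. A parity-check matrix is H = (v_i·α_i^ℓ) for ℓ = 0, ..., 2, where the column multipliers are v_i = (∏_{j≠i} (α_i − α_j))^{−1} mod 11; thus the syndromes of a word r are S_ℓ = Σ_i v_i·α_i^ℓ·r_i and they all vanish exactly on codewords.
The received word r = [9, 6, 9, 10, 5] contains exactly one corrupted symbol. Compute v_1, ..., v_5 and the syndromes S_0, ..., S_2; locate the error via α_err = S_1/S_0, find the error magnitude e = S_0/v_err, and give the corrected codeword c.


S = (6, 4, 10), error at position 3, error magnitude e = 7, c = [9, 6, 2, 10, 5].

Step 1: column multipliers v_i = (∏_{j≠i}(α_i − α_j))^{−1} mod 11.
  i = 1 (α = 2): (2−3)(2−8)(2−9)(2−7) = (−1)·(−6)·(−7)·(−5) = 210 ≡ 1, so v_1 = 1^{−1} = 1 (mod 11).
  i = 2 (α = 3): (3−2)(3−8)(3−9)(3−7) = 1·(−5)·(−6)·(−4) = −120 ≡ 1, so v_2 = 1^{−1} = 1 (mod 11).
  i = 3 (α = 8): (8−2)(8−3)(8−9)(8−7) = 6·5·(−1)·1 = −30 ≡ 3, so v_3 = 3^{−1} = 4 (mod 11).
  i = 4 (α = 9): (9−2)(9−3)(9−8)(9−7) = 7·6·1·2 = 84 ≡ 7, so v_4 = 7^{−1} = 8 (mod 11).
  i = 5 (α = 7): (7−2)(7−3)(7−8)(7−9) = 5·4·(−1)·(−2) = 40 ≡ 7, so v_5 = 7^{−1} = 8 (mod 11).
  v = [1, 1, 4, 8, 8].
Step 2: syndromes of r = [9, 6, 9, 10, 5] (all sums mod 11).
  S_0 = Σ v_i r_i = 1·9 + 1·6 + 4·9 + 8·10 + 8·5 = 171 ≡ 6.
  S_1 = Σ v_i α_i r_i = 1·2·9 + 1·3·6 + 4·8·9 + 8·9·10 + 8·7·5 = 1324 ≡ 4.
  α_i^2 mod 11 = [4, 9, 9, 4, 5].
  S_2 = Σ v_i α_i^2 r_i = 1·4·9 + 1·9·6 + 4·9·9 + 8·4·10 + 8·5·5 = 934 ≡ 10.
  S = (6, 4, 10) ≠ 0, so r is not a codeword (an error is present).
Step 3: locate the error. For a single error e at position i, S_ℓ = v_i·e·α_i^ℓ, so α_err = S_1/S_0.
  S_0^{−1} = 6^{−1} = 2 (mod 11), so α_err = 4·2 = 8 ≡ 8 = α_3. Error position i = 3.
  Consistency check: S_2/S_1 = 10·3 = 30 ≡ 8 = α_err ✓ (single-error assumption holds).
Step 4: error magnitude e = S_0/v_3 = S_0·∏_{j≠3}(α_3 − α_j) = 6·3 = 18 ≡ 7 (mod 11).
Step 5: correct position 3: c_3 = r_3 − e = 9 − 7 ≡ 2 (mod 11). Hence c = [9, 6, 2, 10, 5].
  Check: interpolating c through the α_i gives m(x) = 4 + 8·x (degree < 2) with m(α_i) = c_i for every i, so c is indeed a codeword.


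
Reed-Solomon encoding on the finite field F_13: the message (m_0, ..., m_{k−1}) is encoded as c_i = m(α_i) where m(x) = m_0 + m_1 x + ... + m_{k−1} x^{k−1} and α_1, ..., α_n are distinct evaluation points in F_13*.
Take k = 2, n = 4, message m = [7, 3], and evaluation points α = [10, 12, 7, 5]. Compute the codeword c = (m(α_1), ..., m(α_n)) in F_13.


c = [11, 4, 2, 9]

Message polynomial: m(x) = 7 + 3·x (mod 13).
For each evaluation point α_i, compute m(α_i) mod 13:
  α_1 = 10: Horner steps 3 → 11, so m(10) = 11.
  α_2 = 12: Horner steps 3 → 4, so m(12) = 4.
  α_3 = 7: Horner steps 3 → 2, so m(7) = 2.
  α_4 = 5: Horner steps 3 → 9, so m(5) = 9.
Codeword c = [11, 4, 2, 9] ∈ F_13^4.


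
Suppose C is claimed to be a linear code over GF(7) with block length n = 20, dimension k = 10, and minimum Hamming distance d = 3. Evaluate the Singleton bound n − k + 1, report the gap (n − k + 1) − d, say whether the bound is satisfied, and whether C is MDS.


Singleton RHS = n − k + 1 = 11, slack = 8, bound satisfied, not MDS.

Singleton bound: d ≤ n − k + 1.
Here n = 20, k = 10, so n − k + 1 = 11.
Given d = 3, check d ≤ 11: YES.
Slack = (n − k + 1) − d = 8.
The code is NOT MDS (slack = 8 > 0).
Description: the claimed parameters are [20, 10, 3]_7; such a code would be non-MDS.


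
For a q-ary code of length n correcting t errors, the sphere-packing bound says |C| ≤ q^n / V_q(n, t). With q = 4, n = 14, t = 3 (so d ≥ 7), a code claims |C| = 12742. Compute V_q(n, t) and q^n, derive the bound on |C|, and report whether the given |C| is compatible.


V_q(n, t) = 10690, q^n = 268435456, Hamming bound = 25110, |C| = 12742 ≤ bound (satisfied).

Step 1: Compute V_q(n, t) = Σ_{j=0}^3 C(n, j) (q−1)^j.
  j = 0: C(14,0)·(3)^0 = 1·1 = 1.
  j = 1: C(14,1)·(3)^1 = 14·3 = 42.
  j = 2: C(14,2)·(3)^2 = 91·9 = 819.
  j = 3: C(14,3)·(3)^3 = 364·27 = 9828.
  V_q(n, t) = 1 + 42 + 819 + 9828 = 10690.
Step 2: q^n = 4^14 = 268435456.
Step 3: Hamming bound ⌊q^n / V_q(n,t)⌋ = ⌊268435456/10690⌋ = 25110.
Step 4: Compare |C| = 12742 to 25110: satisfied.
The claimed |C| lies below the Hamming bound.


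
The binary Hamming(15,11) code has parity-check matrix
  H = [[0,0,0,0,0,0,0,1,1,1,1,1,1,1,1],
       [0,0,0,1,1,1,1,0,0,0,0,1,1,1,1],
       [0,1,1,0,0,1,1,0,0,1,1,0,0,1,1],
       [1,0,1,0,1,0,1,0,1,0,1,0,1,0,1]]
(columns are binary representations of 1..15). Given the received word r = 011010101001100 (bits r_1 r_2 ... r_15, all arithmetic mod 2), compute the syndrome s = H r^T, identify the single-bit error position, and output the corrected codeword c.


s = (1, 0, 1, 1)^T, error position = 11, corrected codeword c = 011010101011100

Compute s = H r^T mod 2 one row at a time:
  s_1 = 0 + 1 + 0 + 0 + 1 + 1 + 0 + 0 = 3 ≡ 1 (mod 2).
  s_2 = 0 + 1 + 0 + 1 + 1 + 1 + 0 + 0 = 4 ≡ 0 (mod 2).
  s_3 = 1 + 1 + 0 + 1 + 0 + 0 + 0 + 0 = 3 ≡ 1 (mod 2).
  s_4 = 0 + 1 + 1 + 1 + 1 + 0 + 1 + 0 = 5 ≡ 1 (mod 2).
s = (1, 0, 1, 1)^T — this equals column 11 of H (binary 1011), so error is at position 11.
Correct: flip bit 11 of r = 011010101001100 to get c = 011010101011100.


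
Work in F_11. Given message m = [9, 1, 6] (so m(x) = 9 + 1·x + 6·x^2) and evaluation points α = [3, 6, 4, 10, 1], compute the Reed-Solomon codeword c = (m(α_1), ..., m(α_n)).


c = [0, 0, 10, 3, 5]

Message polynomial: m(x) = 9 + 1·x + 6·x^2 (mod 11).
For each evaluation point α_i, compute m(α_i) mod 11:
  α_1 = 3: Horner steps 6 → 8 → 0, so m(3) = 0.
  α_2 = 6: Horner steps 6 → 4 → 0, so m(6) = 0.
  α_3 = 4: Horner steps 6 → 3 → 10, so m(4) = 10.
  α_4 = 10: Horner steps 6 → 6 → 3, so m(10) = 3.
  α_5 = 1: Horner steps 6 → 7 → 5, so m(1) = 5.
Codeword c = [0, 0, 10, 3, 5] ∈ F_11^5.


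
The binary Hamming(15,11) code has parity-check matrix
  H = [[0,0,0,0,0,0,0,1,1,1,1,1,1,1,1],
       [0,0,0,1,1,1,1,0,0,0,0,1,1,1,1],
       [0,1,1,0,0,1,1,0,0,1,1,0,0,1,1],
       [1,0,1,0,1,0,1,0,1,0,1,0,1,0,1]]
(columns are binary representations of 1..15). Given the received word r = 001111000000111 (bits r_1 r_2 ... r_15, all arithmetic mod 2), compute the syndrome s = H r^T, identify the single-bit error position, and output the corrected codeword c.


s = (1, 0, 0, 0)^T, error position = 8, corrected codeword c = 001111010000111

Compute s = H r^T mod 2 one row at a time:
  s_1 = 0 + 0 + 0 + 0 + 0 + 1 + 1 + 1 = 3 ≡ 1 (mod 2).
  s_2 = 1 + 1 + 1 + 0 + 0 + 1 + 1 + 1 = 6 ≡ 0 (mod 2).
  s_3 = 0 + 1 + 1 + 0 + 0 + 0 + 1 + 1 = 4 ≡ 0 (mod 2).
  s_4 = 0 + 1 + 1 + 0 + 0 + 0 + 1 + 1 = 4 ≡ 0 (mod 2).
s = (1, 0, 0, 0)^T — this equals column 8 of H (binary 1000), so error is at position 8.
Correct: flip bit 8 of r = 001111000000111 to get c = 001111010000111.


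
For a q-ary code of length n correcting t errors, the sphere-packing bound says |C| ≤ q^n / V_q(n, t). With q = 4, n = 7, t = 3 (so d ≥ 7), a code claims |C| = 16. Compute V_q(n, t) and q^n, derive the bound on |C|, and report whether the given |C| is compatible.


V_q(n, t) = 1156, q^n = 16384, Hamming bound = 14, |C| = 16 > bound (violated).

Step 1: Compute V_q(n, t) = Σ_{j=0}^3 C(n, j) (q−1)^j.
  j = 0: C(7,0)·(3)^0 = 1·1 = 1.
  j = 1: C(7,1)·(3)^1 = 7·3 = 21.
  j = 2: C(7,2)·(3)^2 = 21·9 = 189.
  j = 3: C(7,3)·(3)^3 = 35·27 = 945.
  V_q(n, t) = 1 + 21 + 189 + 945 = 1156.
Step 2: q^n = 4^7 = 16384.
Step 3: Hamming bound ⌊q^n / V_q(n,t)⌋ = ⌊16384/1156⌋ = 14.
Step 4: Compare |C| = 16 to 14: violated.
The claimed |C| lies above the Hamming bound, so no 4-ary code of length 7 with d ≥ 7 can have 16 codewords.


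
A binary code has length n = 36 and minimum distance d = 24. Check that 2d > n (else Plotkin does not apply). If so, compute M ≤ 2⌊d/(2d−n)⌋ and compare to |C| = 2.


Plotkin bound M ≤ 4; given |C| = 2 ≤ bound (satisfied).

Check applicability: 2d = 48, n = 36.
2d − n = 12 > 0, so Plotkin applies.
Compute d/(2d−n) = 24/12 ≈ 2.0000.
⌊d/(2d−n)⌋ = 2.
Plotkin bound: M ≤ 2·2 = 4.
Given |C| = 2, check: satisfied.
This |C| is below the Plotkin bound.


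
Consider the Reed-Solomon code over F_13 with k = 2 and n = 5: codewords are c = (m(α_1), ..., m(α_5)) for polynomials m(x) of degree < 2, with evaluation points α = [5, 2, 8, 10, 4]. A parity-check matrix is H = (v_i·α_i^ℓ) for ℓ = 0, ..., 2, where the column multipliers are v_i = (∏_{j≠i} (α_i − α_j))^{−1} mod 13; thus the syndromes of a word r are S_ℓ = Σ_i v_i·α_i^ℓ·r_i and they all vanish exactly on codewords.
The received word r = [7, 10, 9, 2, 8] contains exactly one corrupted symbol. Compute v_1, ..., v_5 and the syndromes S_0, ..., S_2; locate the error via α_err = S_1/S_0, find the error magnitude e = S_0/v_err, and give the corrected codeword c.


S = (8, 12, 5), error at position 3, error magnitude e = 5, c = [7, 10, 4, 2, 8].

Step 1: column multipliers v_i = (∏_{j≠i}(α_i − α_j))^{−1} mod 13.
  i = 1 (α = 5): (5−2)(5−8)(5−10)(5−4) = 3·(−3)·(−5)·1 = 45 ≡ 6, so v_1 = 6^{−1} = 11 (mod 13).
  i = 2 (α = 2): (2−5)(2−8)(2−10)(2−4) = (−3)·(−6)·(−8)·(−2) = 288 ≡ 2, so v_2 = 2^{−1} = 7 (mod 13).
  i = 3 (α = 8): (8−5)(8−2)(8−10)(8−4) = 3·6·(−2)·4 = −144 ≡ 12, so v_3 = 12^{−1} = 12 (mod 13).
  i = 4 (α = 10): (10−5)(10−2)(10−8)(10−4) = 5·8·2·6 = 480 ≡ 12, so v_4 = 12^{−1} = 12 (mod 13).
  i = 5 (α = 4): (4−5)(4−2)(4−8)(4−10) = (−1)·2·(−4)·(−6) = −48 ≡ 4, so v_5 = 4^{−1} = 10 (mod 13).
  v = [11, 7, 12, 12, 10].
Step 2: syndromes of r = [7, 10, 9, 2, 8] (all sums mod 13).
  S_0 = Σ v_i r_i = 11·7 + 7·10 + 12·9 + 12·2 + 10·8 = 359 ≡ 8.
  S_1 = Σ v_i α_i r_i = 11·5·7 + 7·2·10 + 12·8·9 + 12·10·2 + 10·4·8 = 1949 ≡ 12.
  α_i^2 mod 13 = [12, 4, 12, 9, 3].
  S_2 = Σ v_i α_i^2 r_i = 11·12·7 + 7·4·10 + 12·12·9 + 12·9·2 + 10·3·8 = 2956 ≡ 5.
  S = (8, 12, 5) ≠ 0, so r is not a codeword (an error is present).
Step 3: locate the error. For a single error e at position i, S_ℓ = v_i·e·α_i^ℓ, so α_err = S_1/S_0.
  S_0^{−1} = 8^{−1} = 5 (mod 13), so α_err = 12·5 = 60 ≡ 8 = α_3. Error position i = 3.
  Consistency check: S_2/S_1 = 5·12 = 60 ≡ 8 = α_err ✓ (single-error assumption holds).
Step 4: error magnitude e = S_0/v_3 = S_0·∏_{j≠3}(α_3 − α_j) = 8·12 = 96 ≡ 5 (mod 13).
Step 5: correct position 3: c_3 = r_3 − e = 9 − 5 ≡ 4 (mod 13). Hence c = [7, 10, 4, 2, 8].
  Check: interpolating c through the α_i gives m(x) = 12 + 12·x (degree < 2) with m(α_i) = c_i for every i, so c is indeed a codeword.


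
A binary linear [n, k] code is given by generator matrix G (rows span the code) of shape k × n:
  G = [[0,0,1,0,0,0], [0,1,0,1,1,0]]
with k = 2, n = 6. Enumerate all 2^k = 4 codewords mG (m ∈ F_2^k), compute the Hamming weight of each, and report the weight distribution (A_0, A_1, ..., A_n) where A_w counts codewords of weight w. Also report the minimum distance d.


Weight distribution: A_0 = 1, A_1 = 1, A_3 = 1, A_4 = 1. Minimum distance d = 1.

Enumerate all 2^2 = 4 messages m ∈ F_2^2.
For each, compute codeword c = mG in F_2^6, then tally its weight.
  m = 00 → c = 000000, weight = 0.
  m = 10 → c = 001000, weight = 1.
  m = 01 → c = 010110, weight = 3.
  m = 11 → c = 011110, weight = 4.
Tally weights:
  weight 0: 1 codewords.
  weight 1: 1 codewords.
  weight 3: 1 codewords.
  weight 4: 1 codewords.
Minimum distance d = smallest w > 0 with A_w > 0 = 1.
Sanity: Σ A_w = 4 = 2^2 = 4 ✓.


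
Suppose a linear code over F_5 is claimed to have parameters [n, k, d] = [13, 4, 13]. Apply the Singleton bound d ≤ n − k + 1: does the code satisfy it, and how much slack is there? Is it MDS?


Singleton RHS = n − k + 1 = 10, slack = -3, bound violated (no such code; not MDS).

Singleton bound: d ≤ n − k + 1.
Here n = 13, k = 4, so n − k + 1 = 10.
Given d = 13, check d ≤ 10: NO.
Slack = (n − k + 1) − d = -3.
The slack is negative: d = 13 exceeds n − k + 1 = 10 by 3, so the Singleton bound is violated and no linear [13, 4, 13]_5 code can exist. In particular it is not MDS (MDS requires d = n − k + 1 exactly).
Description: the claimed parameters are [13, 4, 13]_5; such a code would be impossible (violates the Singleton bound).


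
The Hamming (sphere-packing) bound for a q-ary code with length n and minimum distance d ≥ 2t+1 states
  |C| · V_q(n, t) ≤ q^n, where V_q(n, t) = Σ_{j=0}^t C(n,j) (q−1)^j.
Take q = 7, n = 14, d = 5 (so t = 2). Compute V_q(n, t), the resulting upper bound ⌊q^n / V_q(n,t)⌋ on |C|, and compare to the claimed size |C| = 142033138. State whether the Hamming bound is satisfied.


V_q(n, t) = 3361, q^n = 678223072849, Hamming bound = 201792047, |C| = 142033138 ≤ bound (satisfied).

Step 1: Compute V_q(n, t) = Σ_{j=0}^2 C(n, j) (q−1)^j.
  j = 0: C(14,0)·(6)^0 = 1·1 = 1.
  j = 1: C(14,1)·(6)^1 = 14·6 = 84.
  j = 2: C(14,2)·(6)^2 = 91·36 = 3276.
  V_q(n, t) = 1 + 84 + 3276 = 3361.
Step 2: q^n = 7^14 = 678223072849.
Step 3: Hamming bound ⌊q^n / V_q(n,t)⌋ = ⌊678223072849/3361⌋ = 201792047.
Step 4: Compare |C| = 142033138 to 201792047: satisfied.
The claimed |C| lies below the Hamming bound.


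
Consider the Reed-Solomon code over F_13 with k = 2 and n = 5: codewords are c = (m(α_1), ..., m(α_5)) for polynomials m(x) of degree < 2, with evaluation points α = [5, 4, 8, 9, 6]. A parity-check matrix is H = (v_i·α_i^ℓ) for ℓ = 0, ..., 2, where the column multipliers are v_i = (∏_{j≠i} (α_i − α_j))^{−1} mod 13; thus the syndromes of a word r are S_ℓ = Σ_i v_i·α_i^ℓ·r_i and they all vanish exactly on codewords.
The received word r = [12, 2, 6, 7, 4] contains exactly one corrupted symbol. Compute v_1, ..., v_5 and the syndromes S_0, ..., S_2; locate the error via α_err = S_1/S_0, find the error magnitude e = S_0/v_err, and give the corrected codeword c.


S = (9, 6, 4), error at position 1, error magnitude e = 9, c = [3, 2, 6, 7, 4].

Step 1: column multipliers v_i = (∏_{j≠i}(α_i − α_j))^{−1} mod 13.
  i = 1 (α = 5): (5−4)(5−8)(5−9)(5−6) = 1·(−3)·(−4)·(−1) = −12 ≡ 1, so v_1 = 1^{−1} = 1 (mod 13).
  i = 2 (α = 4): (4−5)(4−8)(4−9)(4−6) = (−1)·(−4)·(−5)·(−2) = 40 ≡ 1, so v_2 = 1^{−1} = 1 (mod 13).
  i = 3 (α = 8): (8−5)(8−4)(8−9)(8−6) = 3·4·(−1)·2 = −24 ≡ 2, so v_3 = 2^{−1} = 7 (mod 13).
  i = 4 (α = 9): (9−5)(9−4)(9−8)(9−6) = 4·5·1·3 = 60 ≡ 8, so v_4 = 8^{−1} = 5 (mod 13).
  i = 5 (α = 6): (6−5)(6−4)(6−8)(6−9) = 1·2·(−2)·(−3) = 12 ≡ 12, so v_5 = 12^{−1} = 12 (mod 13).
  v = [1, 1, 7, 5, 12].
Step 2: syndromes of r = [12, 2, 6, 7, 4] (all sums mod 13).
  S_0 = Σ v_i r_i = 1·12 + 1·2 + 7·6 + 5·7 + 12·4 = 139 ≡ 9.
  S_1 = Σ v_i α_i r_i = 1·5·12 + 1·4·2 + 7·8·6 + 5·9·7 + 12·6·4 = 1007 ≡ 6.
  α_i^2 mod 13 = [12, 3, 12, 3, 10].
  S_2 = Σ v_i α_i^2 r_i = 1·12·12 + 1·3·2 + 7·12·6 + 5·3·7 + 12·10·4 = 1239 ≡ 4.
  S = (9, 6, 4) ≠ 0, so r is not a codeword (an error is present).
Step 3: locate the error. For a single error e at position i, S_ℓ = v_i·e·α_i^ℓ, so α_err = S_1/S_0.
  S_0^{−1} = 9^{−1} = 3 (mod 13), so α_err = 6·3 = 18 ≡ 5 = α_1. Error position i = 1.
  Consistency check: S_2/S_1 = 4·11 = 44 ≡ 5 = α_err ✓ (single-error assumption holds).
Step 4: error magnitude e = S_0/v_1 = S_0·∏_{j≠1}(α_1 − α_j) = 9·1 = 9 ≡ 9 (mod 13).
Step 5: correct position 1: c_1 = r_1 − e = 12 − 9 ≡ 3 (mod 13). Hence c = [3, 2, 6, 7, 4].
  Check: interpolating c through the α_i gives m(x) = 11 + 1·x (degree < 2) with m(α_i) = c_i for every i, so c is indeed a codeword.


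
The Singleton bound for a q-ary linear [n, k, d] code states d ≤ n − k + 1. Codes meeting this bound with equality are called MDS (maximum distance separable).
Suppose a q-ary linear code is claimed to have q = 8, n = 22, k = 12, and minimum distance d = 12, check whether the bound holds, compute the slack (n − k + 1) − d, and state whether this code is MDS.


Singleton RHS = n − k + 1 = 11, slack = -1, bound violated (no such code; not MDS).

Singleton bound: d ≤ n − k + 1.
Here n = 22, k = 12, so n − k + 1 = 11.
Given d = 12, check d ≤ 11: NO.
Slack = (n − k + 1) − d = -1.
The slack is negative: d = 12 exceeds n − k + 1 = 11 by 1, so the Singleton bound is violated and no linear [22, 12, 12]_8 code can exist. In particular it is not MDS (MDS requires d = n − k + 1 exactly).
Description: the claimed parameters are [22, 12, 12]_8; such a code would be impossible (violates the Singleton bound).


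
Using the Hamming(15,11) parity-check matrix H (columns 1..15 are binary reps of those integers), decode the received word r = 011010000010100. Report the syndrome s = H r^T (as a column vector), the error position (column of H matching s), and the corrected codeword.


s = (0, 0, 1, 0)^T, error position = 2, corrected codeword c = 001010000010100

Compute s = H r^T mod 2 one row at a time:
  s_1 = 0 + 0 + 0 + 1 + 0 + 1 + 0 + 0 = 2 ≡ 0 (mod 2).
  s_2 = 0 + 1 + 0 + 0 + 0 + 1 + 0 + 0 = 2 ≡ 0 (mod 2).
  s_3 = 1 + 1 + 0 + 0 + 0 + 1 + 0 + 0 = 3 ≡ 1 (mod 2).
  s_4 = 0 + 1 + 1 + 0 + 0 + 1 + 1 + 0 = 4 ≡ 0 (mod 2).
s = (0, 0, 1, 0)^T — this equals column 2 of H (binary 0010), so error is at position 2.
Correct: flip bit 2 of r = 011010000010100 to get c = 001010000010100.


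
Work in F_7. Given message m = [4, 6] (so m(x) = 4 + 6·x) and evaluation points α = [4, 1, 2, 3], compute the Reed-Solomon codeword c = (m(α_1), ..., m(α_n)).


c = [0, 3, 2, 1]

Message polynomial: m(x) = 4 + 6·x (mod 7).
For each evaluation point α_i, compute m(α_i) mod 7:
  α_1 = 4: Horner steps 6 → 0, so m(4) = 0.
  α_2 = 1: Horner steps 6 → 3, so m(1) = 3.
  α_3 = 2: Horner steps 6 → 2, so m(2) = 2.
  α_4 = 3: Horner steps 6 → 1, so m(3) = 1.
Codeword c = [0, 3, 2, 1] ∈ F_7^4.


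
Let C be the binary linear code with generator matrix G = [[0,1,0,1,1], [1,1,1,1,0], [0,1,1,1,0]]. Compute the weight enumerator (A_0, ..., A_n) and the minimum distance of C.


Weight distribution: A_0 = 1, A_1 = 1, A_2 = 1, A_3 = 3, A_4 = 2. Minimum distance d = 1.

Enumerate all 2^3 = 8 messages m ∈ F_2^3.
For each, compute codeword c = mG in F_2^5, then tally its weight.
  m = 000 → c = 00000, weight = 0.
  m = 100 → c = 01011, weight = 3.
  m = 010 → c = 11110, weight = 4.
  m = 110 → c = 10101, weight = 3.
  m = 001 → c = 01110, weight = 3.
  m = 101 → c = 00101, weight = 2.
  m = 011 → c = 10000, weight = 1.
  m = 111 → c = 11011, weight = 4.
Tally weights:
  weight 0: 1 codewords.
  weight 1: 1 codewords.
  weight 2: 1 codewords.
  weight 3: 3 codewords.
  weight 4: 2 codewords.
Minimum distance d = smallest w > 0 with A_w > 0 = 1.
Sanity: Σ A_w = 8 = 2^3 = 8 ✓.


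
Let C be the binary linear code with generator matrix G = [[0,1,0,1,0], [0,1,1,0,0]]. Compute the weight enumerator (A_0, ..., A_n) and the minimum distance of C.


Weight distribution: A_0 = 1, A_2 = 3. Minimum distance d = 2.

Enumerate all 2^2 = 4 messages m ∈ F_2^2.
For each, compute codeword c = mG in F_2^5, then tally its weight.
  m = 00 → c = 00000, weight = 0.
  m = 10 → c = 01010, weight = 2.
  m = 01 → c = 01100, weight = 2.
  m = 11 → c = 00110, weight = 2.
Tally weights:
  weight 0: 1 codewords.
  weight 2: 3 codewords.
Minimum distance d = smallest w > 0 with A_w > 0 = 2.
Sanity: Σ A_w = 4 = 2^2 = 4 ✓.


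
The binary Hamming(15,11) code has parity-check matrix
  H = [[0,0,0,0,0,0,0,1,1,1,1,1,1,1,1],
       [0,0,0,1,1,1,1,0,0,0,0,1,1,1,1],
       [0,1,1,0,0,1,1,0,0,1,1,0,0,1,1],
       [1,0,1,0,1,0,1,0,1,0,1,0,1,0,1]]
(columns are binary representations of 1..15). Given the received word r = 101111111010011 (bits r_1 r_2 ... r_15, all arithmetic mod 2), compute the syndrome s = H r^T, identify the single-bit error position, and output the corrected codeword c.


s = (1, 0, 0, 1)^T, error position = 9, corrected codeword c = 101111110010011

Compute s = H r^T mod 2 one row at a time:
  s_1 = 1 + 1 + 0 + 1 + 0 + 0 + 1 + 1 = 5 ≡ 1 (mod 2).
  s_2 = 1 + 1 + 1 + 1 + 0 + 0 + 1 + 1 = 6 ≡ 0 (mod 2).
  s_3 = 0 + 1 + 1 + 1 + 0 + 1 + 1 + 1 = 6 ≡ 0 (mod 2).
  s_4 = 1 + 1 + 1 + 1 + 1 + 1 + 0 + 1 = 7 ≡ 1 (mod 2).
s = (1, 0, 0, 1)^T — this equals column 9 of H (binary 1001), so error is at position 9.
Correct: flip bit 9 of r = 101111111010011 to get c = 101111110010011.
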